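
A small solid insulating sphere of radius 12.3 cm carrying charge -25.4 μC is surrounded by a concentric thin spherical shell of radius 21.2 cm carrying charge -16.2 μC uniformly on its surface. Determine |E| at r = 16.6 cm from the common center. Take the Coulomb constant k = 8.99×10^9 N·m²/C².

E = 8.29×10^6 N/C

Symmetry ⇒ E = E(r) r̂. Gaussian sphere of radius r = 16.6 cm (between the bodies, 12.3 cm < r < 21.2 cm).
The shell at 21.2 cm lies outside the Gaussian surface, so Q_enc = -25.4 μC = -2.54×10^-5 C.
Since E is radial and uniform over the Gaussian sphere, Φ = E·4πr² = Q_enc/ε₀.
E = k|Q_enc|/r² = (8.99×10^9)(2.54×10^-5)/(0.166)² = 8.29×10^6 N/C.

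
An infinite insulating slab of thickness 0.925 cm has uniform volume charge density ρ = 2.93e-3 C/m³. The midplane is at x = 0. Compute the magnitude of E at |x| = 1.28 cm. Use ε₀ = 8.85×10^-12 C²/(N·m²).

The point |x| = 1.28 cm lies outside the slab (half-thickness 0.004625 m). A symmetric pillbox spanning the full slab encloses Q_enc = ρ·d·A.
Flux = 2EA ⇒ E = |ρ|d/(2ε₀), independent of distance outside.
E = (2.93e-3)(0.00925)/(2·8.85×10^-12) = 1.53×10^6 N/C.

E = 1.53e6 N/C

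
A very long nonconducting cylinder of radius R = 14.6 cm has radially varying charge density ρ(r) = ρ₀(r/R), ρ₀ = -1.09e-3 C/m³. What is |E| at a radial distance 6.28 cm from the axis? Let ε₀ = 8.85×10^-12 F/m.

By cylindrical symmetry E is radial; use a coaxial Gaussian cylinder of radius 6.28 cm and length L (r < R).
Integrating ρ over the cross-section to radius r: λ_enc = (2πρ₀/R) ∫₀^r r'^2 dr' = 2πρ₀ r^3/(3·R) = -3.873×10^-6 C/m.
By Gauss's law (flux through the curved wall only), E·2πrL = λ_enc L/ε₀.
E = |λ_enc|/(2πε₀r) = (3.873×10^-6)/(2π·8.85×10^-12·0.0628) = 1.11×10^6 N/C.

E ≈ 1.11×10^6 N/C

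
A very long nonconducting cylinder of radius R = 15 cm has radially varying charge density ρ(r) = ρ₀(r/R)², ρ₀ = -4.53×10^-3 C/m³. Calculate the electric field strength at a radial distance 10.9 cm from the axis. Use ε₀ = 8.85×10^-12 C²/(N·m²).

Take a coaxial cylindrical Gaussian surface of radius r = 10.9 cm and length L (r < R).
Integrating ρ over the cross-section to radius r: λ_enc = (2πρ₀/R²) ∫₀^r r'^3 dr' = 2πρ₀ r^4/(4·R²) = -4.464×10^-5 C/m.
Gauss's law: E·2πrL = λ_enc L/ε₀.
E = |λ_enc|/(2πε₀r) = (4.464×10^-5)/(2π·8.85×10^-12·0.109) = 7.37×10^6 N/C.

|E| = 7.37×10^6 N/C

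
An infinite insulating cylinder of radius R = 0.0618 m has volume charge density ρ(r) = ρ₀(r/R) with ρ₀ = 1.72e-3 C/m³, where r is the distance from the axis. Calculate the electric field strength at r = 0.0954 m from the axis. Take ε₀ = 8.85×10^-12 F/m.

By cylindrical symmetry E is radial; use a coaxial Gaussian cylinder of radius 0.0954 m and length L (r > R, full charge per length enclosed).
λ_enc = 2π ∫₀^R ρ₀(r'/R)^1 r' dr' = 2πρ₀R²/3 = 1.376×10^-5 C/m.
Applying ∮E·dA = Q_enc/ε₀ with the end caps contributing no flux:
E = |λ_enc|/(2πε₀r) = (1.376×10^-5)/(2π·8.85×10^-12·0.0954) = 2.59e6 N/C.

|E| ≈ 2.59e6 N/C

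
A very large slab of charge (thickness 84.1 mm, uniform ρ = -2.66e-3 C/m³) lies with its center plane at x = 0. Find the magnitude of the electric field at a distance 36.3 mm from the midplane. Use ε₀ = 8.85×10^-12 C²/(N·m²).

By symmetry E is perpendicular to the slab. A Gaussian pillbox from −36.3 mm to +36.3 mm (face area A) lies entirely within the slab.
Q_enc = ρ·(2x)·A and flux = 2EA, so 2EA = 2ρxA/ε₀ ⇒ E = |ρ|x/ε₀.
E = (2.66×10^-3)(0.0363)/(8.85×10^-12) = 1.09e7 N/C.

|E| = 1.09×10^7 V/m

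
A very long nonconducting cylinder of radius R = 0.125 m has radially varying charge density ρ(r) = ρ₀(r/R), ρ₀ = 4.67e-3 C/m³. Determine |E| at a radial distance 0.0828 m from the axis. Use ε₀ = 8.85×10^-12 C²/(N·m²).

By cylindrical symmetry E is radial; use a coaxial Gaussian cylinder of radius 0.0828 m and length L (r < R).
Integrating ρ over the cross-section to radius r: λ_enc = (2πρ₀/R) ∫₀^r r'^2 dr' = 2πρ₀ r^3/(3·R) = 4.442e-5 C/m.
Gauss's law: E·2πrL = λ_enc L/ε₀.
E = |λ_enc|/(2πε₀r) = (4.442×10^-5)/(2π·8.85×10^-12·0.0828) = 9.65e6 N/C.

E ≈ 9.65×10^6 N/C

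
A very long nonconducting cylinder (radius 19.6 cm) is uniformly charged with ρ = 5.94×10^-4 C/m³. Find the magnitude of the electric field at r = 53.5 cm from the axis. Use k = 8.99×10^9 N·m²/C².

Choose a coaxial cylinder of radius r = 53.5 cm (arbitrary length L) as the Gaussian surface (r > 19.6 cm, full cross-section enclosed).
λ_enc = ρ·πR² = (5.94e-4)π(0.196)² = 7.169e-5 C/m.
Gauss's law: E·2πrL = λ_enc L/ε₀.
E = 2k|λ_enc|/r = 2(8.99×10^9)(7.169×10^-5)/(0.535) = 2.41e6 N/C.

|E| ≈ 2.41×10^6 N/C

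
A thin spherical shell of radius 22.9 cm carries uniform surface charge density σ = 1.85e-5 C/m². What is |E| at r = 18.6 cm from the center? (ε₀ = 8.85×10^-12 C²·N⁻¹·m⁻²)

Take a concentric spherical Gaussian surface of radius r = 18.6 cm (inside the shell, r < 22.9 cm).
No charge lies within this surface, so Q_enc = 0 and Gauss's law gives E·4πr² = 0 ⇒ E = 0.

E = 0 (no enclosed charge)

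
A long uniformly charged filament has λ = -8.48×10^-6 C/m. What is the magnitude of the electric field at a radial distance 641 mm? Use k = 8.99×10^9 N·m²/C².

Take a coaxial cylindrical Gaussian surface of radius r = 641 mm and length L.
Q_enc = λL, so λ_enc = -8.48×10^-6 C/m.
Applying ∮E·dA = Q_enc/ε₀ with the end caps contributing no flux:
E = 2k|λ_enc|/r = 2(8.99×10^9)(8.48×10^-6)/(0.641) = 2.38×10^5 N/C.

E = 2.38×10^5 N/C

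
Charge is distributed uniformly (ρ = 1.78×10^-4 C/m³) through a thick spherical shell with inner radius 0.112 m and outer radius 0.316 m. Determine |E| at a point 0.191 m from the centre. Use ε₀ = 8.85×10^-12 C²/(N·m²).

Symmetry ⇒ E = E(r) r̂. Gaussian sphere of radius r = 0.191 m (within the shell material, 0.112 m < r < 0.316 m).
Enclosed charge is the volume from a to r: Q_enc = (4π/3)ρ(r³ − a³) = 4.148×10^-6 C.
Since E is radial and uniform over the Gaussian sphere, Φ = E·4πr² = Q_enc/ε₀.
E = |Q_enc|/(4πε₀r²) = (4.148e-6)/(4π·8.85×10^-12·(0.191)²) = 1.02×10^6 N/C.

|E| ≈ 1.02e6 N/C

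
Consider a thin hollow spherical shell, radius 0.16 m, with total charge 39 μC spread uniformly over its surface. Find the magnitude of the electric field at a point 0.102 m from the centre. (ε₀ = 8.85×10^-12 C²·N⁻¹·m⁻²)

|E| = 0 N/C

Take a concentric spherical Gaussian surface of radius r = 0.102 m (inside the shell, r < 0.16 m).
All the charge is outside the Gaussian surface: Q_enc = 0, hence E = 0 everywhere inside the shell.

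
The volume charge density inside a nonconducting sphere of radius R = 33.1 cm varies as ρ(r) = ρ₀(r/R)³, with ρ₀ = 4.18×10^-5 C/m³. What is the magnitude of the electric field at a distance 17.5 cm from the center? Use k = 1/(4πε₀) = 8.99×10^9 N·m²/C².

By spherical symmetry E is radial; choose a Gaussian sphere of radius r = 17.5 cm (r < R).
Integrate the density: Q_enc = 4π ∫₀^r ρ₀(r'/R)^3 r'² dr' = 4πρ₀ r^6/(6·R³) = 6.934×10^-8 C.
Applying ∮E·dA = Q_enc/ε₀ with Φ = E(4πr²):
E = k|Q_enc|/r² = (8.99×10^9)(6.934×10^-8)/(0.175)² = 2.04×10^4 N/C.

|E| = 2.04e4 V/m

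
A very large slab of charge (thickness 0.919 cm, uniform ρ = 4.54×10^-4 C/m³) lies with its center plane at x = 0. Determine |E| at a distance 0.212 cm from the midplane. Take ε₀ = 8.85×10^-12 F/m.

1.09×10^5 N/C

By symmetry E is perpendicular to the slab. A Gaussian pillbox from −0.212 cm to +0.212 cm (face area A) lies entirely within the slab.
Q_enc = ρ·(2x)·A and flux = 2EA, so 2EA = 2ρxA/ε₀ ⇒ E = |ρ|x/ε₀.
E = (4.54×10^-4)(0.00212)/(8.85×10^-12) = 1.09×10^5 N/C.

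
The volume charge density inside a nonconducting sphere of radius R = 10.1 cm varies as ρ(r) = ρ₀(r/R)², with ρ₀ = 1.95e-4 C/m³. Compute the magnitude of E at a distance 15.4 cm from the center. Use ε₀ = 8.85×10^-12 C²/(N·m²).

Use a concentric Gaussian sphere at r = 15.4 cm (r > R, all charge enclosed).
Q_enc = 4π ∫₀^R ρ₀(r'/R)^2 r'² dr' = 4πρ₀R³/5 = 5.049×10^-7 C.
Since E is radial and uniform over the Gaussian sphere, Φ = E·4πr² = Q_enc/ε₀.
E = |Q_enc|/(4πε₀r²) = (5.049×10^-7)/(4π·8.85×10^-12·(0.154)²) = 1.91×10^5 N/C.

1.91×10^5 N/C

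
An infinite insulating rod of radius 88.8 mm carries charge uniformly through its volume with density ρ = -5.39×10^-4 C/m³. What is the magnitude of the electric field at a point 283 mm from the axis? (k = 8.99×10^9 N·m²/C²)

8.48e5 N/C

By cylindrical symmetry E is radial; use a coaxial Gaussian cylinder of radius 283 mm and length L (r > 88.8 mm, full cross-section enclosed).
λ_enc = ρ·πR² = (-5.39×10^-4)π(0.0888)² = -1.335×10^-5 C/m.
Applying ∮E·dA = Q_enc/ε₀ with the end caps contributing no flux:
E = 2k|λ_enc|/r = 2(8.99×10^9)(1.335×10^-5)/(0.283) = 8.48e5 N/C.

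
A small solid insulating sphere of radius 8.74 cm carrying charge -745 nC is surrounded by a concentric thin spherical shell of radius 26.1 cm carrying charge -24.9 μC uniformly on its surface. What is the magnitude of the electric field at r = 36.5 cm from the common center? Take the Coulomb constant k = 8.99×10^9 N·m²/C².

Symmetry ⇒ E = E(r) r̂. Gaussian sphere of radius r = 36.5 cm (r > 26.1 cm, enclosing both).
Q_enc = (-745 nC) + (-24.9 μC) = -2.564e-5 C.
Applying ∮E·dA = Q_enc/ε₀ with Φ = E(4πr²):
E = k|Q_enc|/r² = (8.99×10^9)(2.564×10^-5)/(0.365)² = 1.73e6 N/C.

|E| ≈ 1.73×10^6 N/C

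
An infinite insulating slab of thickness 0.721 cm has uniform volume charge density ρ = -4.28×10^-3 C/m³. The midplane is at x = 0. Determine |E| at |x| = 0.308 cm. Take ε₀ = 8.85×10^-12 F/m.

|E| = 1.49×10^6 N/C

By symmetry E is perpendicular to the slab. A Gaussian pillbox from −0.308 cm to +0.308 cm (face area A) lies entirely within the slab.
Q_enc = ρ·(2x)·A and flux = 2EA, so 2EA = 2ρxA/ε₀ ⇒ E = |ρ|x/ε₀.
E = (4.28×10^-3)(0.00308)/(8.85×10^-12) = 1.49×10^6 N/C.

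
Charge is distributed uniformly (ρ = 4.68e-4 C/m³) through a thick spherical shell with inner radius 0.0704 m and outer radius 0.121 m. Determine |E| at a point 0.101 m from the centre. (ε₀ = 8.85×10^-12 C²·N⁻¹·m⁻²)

By spherical symmetry E is radial; choose a Gaussian sphere of radius r = 0.101 m (within the shell material, 0.0704 m < r < 0.121 m).
Only the shell between 0.0704 m and r is enclosed: Q_enc = ρ·(4π/3)(r³ − a³) = (4.68e-4)·(4π/3)·((0.101)³ − (0.0704)³) = 1.336e-6 C.
Since E is radial and uniform over the Gaussian sphere, Φ = E·4πr² = Q_enc/ε₀.
E = |Q_enc|/(4πε₀r²) = (1.336×10^-6)/(4π·8.85×10^-12·(0.101)²) = 1.18×10^6 N/C.

1.18×10^6 N/C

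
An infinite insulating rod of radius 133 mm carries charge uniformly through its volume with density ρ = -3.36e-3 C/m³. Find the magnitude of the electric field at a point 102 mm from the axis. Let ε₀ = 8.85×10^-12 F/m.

|E| ≈ 1.94×10^7 V/m

Take a coaxial cylindrical Gaussian surface of radius r = 102 mm and length L (r < R).
Enclosed charge per unit length: λ_enc = ρ·πr² = (-3.36×10^-3)π(0.102)² = -1.098×10^-4 C/m.
Applying ∮E·dA = Q_enc/ε₀ with the end caps contributing no flux:
E = |λ_enc|/(2πε₀r) = (1.098×10^-4)/(2π·8.85×10^-12·0.102) = 1.94×10^7 N/C.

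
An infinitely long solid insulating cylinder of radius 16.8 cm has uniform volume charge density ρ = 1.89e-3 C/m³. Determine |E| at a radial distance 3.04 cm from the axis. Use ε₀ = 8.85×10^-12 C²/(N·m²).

|E| = 3.25×10^6 V/m

Choose a coaxial cylinder of radius r = 3.04 cm (arbitrary length L) as the Gaussian surface (r < R).
Charge inside radius r per length L is ρ·πr²·L, so λ_enc = ρπr² = 5.487×10^-6 C/m.
By Gauss's law (flux through the curved wall only), E·2πrL = λ_enc L/ε₀.
E = |λ_enc|/(2πε₀r) = (5.487×10^-6)/(2π·8.85×10^-12·0.0304) = 3.25e6 N/C.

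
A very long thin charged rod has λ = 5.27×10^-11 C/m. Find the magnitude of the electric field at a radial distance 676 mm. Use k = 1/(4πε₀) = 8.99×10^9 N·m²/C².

|E| = 1.4 N/C

Take a coaxial cylindrical Gaussian surface of radius r = 676 mm and length L.
Q_enc = λL, so λ_enc = 5.27×10^-11 C/m.
Since E is radial and uniform over the curved surface, Φ = E·2πrL = Q_enc/ε₀ = λ_enc L/ε₀.
E = 2k|λ_enc|/r = 2(8.99×10^9)(5.27×10^-11)/(0.676) = 1.4 N/C.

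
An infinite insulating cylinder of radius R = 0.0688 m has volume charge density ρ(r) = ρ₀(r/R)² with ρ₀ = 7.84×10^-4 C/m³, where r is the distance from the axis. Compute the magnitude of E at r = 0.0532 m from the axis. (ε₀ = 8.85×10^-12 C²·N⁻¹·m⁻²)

By cylindrical symmetry E is radial; use a coaxial Gaussian cylinder of radius 0.0532 m and length L (r < R).
Integrating ρ over the cross-section to radius r: λ_enc = (2πρ₀/R²) ∫₀^r r'^3 dr' = 2πρ₀ r^4/(4·R²) = 2.084×10^-6 C/m.
Since E is radial and uniform over the curved surface, Φ = E·2πrL = Q_enc/ε₀ = λ_enc L/ε₀.
E = |λ_enc|/(2πε₀r) = (2.084×10^-6)/(2π·8.85×10^-12·0.0532) = 7.04×10^5 N/C.

E ≈ 7.04e5 N/C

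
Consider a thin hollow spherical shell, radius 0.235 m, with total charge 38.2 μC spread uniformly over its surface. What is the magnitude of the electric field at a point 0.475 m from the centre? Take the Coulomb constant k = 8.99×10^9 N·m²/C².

Take a concentric spherical Gaussian surface of radius r = 0.475 m (r > 0.235 m).
The entire shell is enclosed: Q_enc = 3.82e-5 C.
Applying ∮E·dA = Q_enc/ε₀ with Φ = E(4πr²):
E = k|Q_enc|/r² = (8.99×10^9)(3.82×10^-5)/(0.475)² = 1.52×10^6 N/C.

|E| = 1.52×10^6 N/C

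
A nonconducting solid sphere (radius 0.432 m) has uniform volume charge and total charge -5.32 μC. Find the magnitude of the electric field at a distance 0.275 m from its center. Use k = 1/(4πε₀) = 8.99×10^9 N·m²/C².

|E| = 1.63e5 N/C

By spherical symmetry E is radial; choose a Gaussian sphere of radius r = 0.275 m (r < R).
Only the charge within r is enclosed: Q_enc = Q·(r/R)³ = (-5.32 μC)·(0.275 m/0.432 m)³ = -1.372×10^-6 C.
Since E is radial and uniform over the Gaussian sphere, Φ = E·4πr² = Q_enc/ε₀.
E = k|Q_enc|/r² = (8.99×10^9)(1.372×10^-6)/(0.275)² = 1.63×10^5 N/C.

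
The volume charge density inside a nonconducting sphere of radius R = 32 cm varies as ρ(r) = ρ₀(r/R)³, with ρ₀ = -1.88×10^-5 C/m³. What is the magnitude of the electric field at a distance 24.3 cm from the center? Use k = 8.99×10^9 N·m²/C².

Use a concentric Gaussian sphere at r = 24.3 cm (r < R).
Integrate the density: Q_enc = 4π ∫₀^r ρ₀(r'/R)^3 r'² dr' = 4πρ₀ r^6/(6·R³) = -2.474×10^-7 C.
Gauss's law: E·4πr² = Q_enc/ε₀.
E = k|Q_enc|/r² = (8.99×10^9)(2.474×10^-7)/(0.243)² = 3.77e4 N/C.

3.77×10^4 V/m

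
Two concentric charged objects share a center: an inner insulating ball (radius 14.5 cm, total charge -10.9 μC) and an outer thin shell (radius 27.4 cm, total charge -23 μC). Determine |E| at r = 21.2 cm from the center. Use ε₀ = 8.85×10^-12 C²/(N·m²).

|E| ≈ 2.18×10^6 N/C

Symmetry ⇒ E = E(r) r̂. Gaussian sphere of radius r = 21.2 cm (between the bodies, 14.5 cm < r < 27.4 cm).
The shell at 27.4 cm lies outside the Gaussian surface, so Q_enc = -10.9 μC = -1.09×10^-5 C.
Since E is radial and uniform over the Gaussian sphere, Φ = E·4πr² = Q_enc/ε₀.
E = |Q_enc|/(4πε₀r²) = (1.09×10^-5)/(4π·8.85×10^-12·(0.212)²) = 2.18×10^6 N/C.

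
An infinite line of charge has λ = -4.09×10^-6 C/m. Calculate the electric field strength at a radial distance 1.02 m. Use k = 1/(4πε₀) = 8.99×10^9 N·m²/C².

Take a coaxial cylindrical Gaussian surface of radius r = 1.02 m and length L.
Q_enc = λL, so λ_enc = -4.09e-6 C/m.
Gauss's law: E·2πrL = λ_enc L/ε₀.
E = 2k|λ_enc|/r = 2(8.99×10^9)(4.09×10^-6)/(1.02) = 7.21×10^4 N/C.

E = 7.21×10^4 N/C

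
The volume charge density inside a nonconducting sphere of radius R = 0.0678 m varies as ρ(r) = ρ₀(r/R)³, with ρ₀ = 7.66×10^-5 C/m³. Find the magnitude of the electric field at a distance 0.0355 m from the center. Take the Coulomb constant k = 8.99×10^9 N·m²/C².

7.35e3 N/C

By spherical symmetry E is radial; choose a Gaussian sphere of radius r = 0.0355 m (r < R).
Q_enc = ∫₀^r ρ(r')·4πr'² dr' = (4πρ₀/R³) ∫₀^r r'^5 dr' = 4πρ₀ r^6/(6·R³) = 1.03e-9 C.
Applying ∮E·dA = Q_enc/ε₀ with Φ = E(4πr²):
E = k|Q_enc|/r² = (8.99×10^9)(1.03×10^-9)/(0.0355)² = 7.35e3 N/C.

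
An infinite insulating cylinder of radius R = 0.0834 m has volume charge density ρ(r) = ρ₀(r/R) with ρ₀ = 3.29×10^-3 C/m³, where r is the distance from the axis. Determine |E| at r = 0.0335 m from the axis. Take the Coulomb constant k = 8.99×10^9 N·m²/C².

Choose a coaxial cylinder of radius r = 0.0335 m (arbitrary length L) as the Gaussian surface (r < R).
Integrating ρ over the cross-section to radius r: λ_enc = (2πρ₀/R) ∫₀^r r'^2 dr' = 2πρ₀ r^3/(3·R) = 3.106×10^-6 C/m.
Since E is radial and uniform over the curved surface, Φ = E·2πrL = Q_enc/ε₀ = λ_enc L/ε₀.
E = 2k|λ_enc|/r = 2(8.99×10^9)(3.106e-6)/(0.0335) = 1.67×10^6 N/C.

E ≈ 1.67×10^6 N/C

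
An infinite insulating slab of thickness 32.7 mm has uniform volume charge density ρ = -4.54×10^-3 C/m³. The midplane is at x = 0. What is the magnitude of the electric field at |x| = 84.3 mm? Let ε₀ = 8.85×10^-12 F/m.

8.39×10^6 N/C

The point |x| = 84.3 mm lies outside the slab (half-thickness 0.01635 m). A symmetric pillbox spanning the full slab encloses Q_enc = ρ·d·A.
Flux = 2EA ⇒ E = |ρ|d/(2ε₀), independent of distance outside.
E = (4.54e-3)(0.0327)/(2·8.85×10^-12) = 8.39×10^6 N/C.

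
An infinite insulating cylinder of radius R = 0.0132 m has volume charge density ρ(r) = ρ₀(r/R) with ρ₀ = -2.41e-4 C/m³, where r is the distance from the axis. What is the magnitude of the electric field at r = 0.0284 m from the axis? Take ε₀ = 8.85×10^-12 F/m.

E = 5.57×10^4 N/C

Take a coaxial cylindrical Gaussian surface of radius r = 0.0284 m and length L (r > R, full charge per length enclosed).
λ_enc = 2π ∫₀^R ρ₀(r'/R)^1 r' dr' = 2πρ₀R²/3 = -8.795×10^-8 C/m.
Gauss's law: E·2πrL = λ_enc L/ε₀.
E = |λ_enc|/(2πε₀r) = (8.795×10^-8)/(2π·8.85×10^-12·0.0284) = 5.57×10^4 N/C.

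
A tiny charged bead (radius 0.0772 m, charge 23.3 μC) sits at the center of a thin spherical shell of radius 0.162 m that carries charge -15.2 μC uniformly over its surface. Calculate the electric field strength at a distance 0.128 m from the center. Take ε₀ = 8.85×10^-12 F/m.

|E| ≈ 1.28×10^7 N/C

By spherical symmetry E is radial; choose a Gaussian sphere of radius r = 0.128 m (between the bodies, 0.0772 m < r < 0.162 m).
Only the inner charge is enclosed; the outer shell contributes nothing inside itself. Q_enc = 23.3 μC = 2.33×10^-5 C.
Since E is radial and uniform over the Gaussian sphere, Φ = E·4πr² = Q_enc/ε₀.
E = |Q_enc|/(4πε₀r²) = (2.33×10^-5)/(4π·8.85×10^-12·(0.128)²) = 1.28e7 N/C.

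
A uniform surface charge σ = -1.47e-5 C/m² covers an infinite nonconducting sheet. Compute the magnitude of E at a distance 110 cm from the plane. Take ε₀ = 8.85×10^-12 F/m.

By planar symmetry E is perpendicular to the sheet and uniform; use a Gaussian pillbox with flat faces of area A on each side of the sheet.
Only the two end caps contribute flux: Φ = 2EA. With Q_enc = σA, Gauss's law gives E = |σ|/(2ε₀).
E = |σ|/(2ε₀) = (1.47×10^-5)/(2·8.85×10^-12) = 8.31e5 N/C.

E ≈ 8.31e5 V/m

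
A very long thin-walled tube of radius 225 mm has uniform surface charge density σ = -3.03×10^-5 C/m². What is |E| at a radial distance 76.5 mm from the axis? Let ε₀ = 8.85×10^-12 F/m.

E = 0 (no enclosed charge)

Choose a coaxial cylinder of radius r = 76.5 mm (arbitrary length L) as the Gaussian surface (r < 225 mm, inside the shell).
All the surface charge lies outside this cylinder: Q_enc = 0, hence E = 0.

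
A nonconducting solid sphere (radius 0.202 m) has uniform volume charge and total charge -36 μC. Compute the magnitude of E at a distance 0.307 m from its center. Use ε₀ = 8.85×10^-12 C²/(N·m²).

|E| = 3.43e6 N/C

Take a concentric spherical Gaussian surface of radius r = 0.307 m (r > R, so the entire charge is enclosed).
Q_enc = -36 μC = -3.60×10^-5 C.
Since E is radial and uniform over the Gaussian sphere, Φ = E·4πr² = Q_enc/ε₀.
E = |Q_enc|/(4πε₀r²) = (3.60×10^-5)/(4π·8.85×10^-12·(0.307)²) = 3.43e6 N/C.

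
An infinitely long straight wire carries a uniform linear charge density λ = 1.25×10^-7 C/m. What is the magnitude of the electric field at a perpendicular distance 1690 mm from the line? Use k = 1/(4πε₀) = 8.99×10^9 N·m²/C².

Take a coaxial cylindrical Gaussian surface of radius r = 1690 mm and length L.
Q_enc = λL, so λ_enc = 1.25e-7 C/m.
By Gauss's law (flux through the curved wall only), E·2πrL = λ_enc L/ε₀.
E = 2k|λ_enc|/r = 2(8.99×10^9)(1.25×10^-7)/(1.69) = 1.33×10^3 N/C.

|E| = 1.33e3 N/C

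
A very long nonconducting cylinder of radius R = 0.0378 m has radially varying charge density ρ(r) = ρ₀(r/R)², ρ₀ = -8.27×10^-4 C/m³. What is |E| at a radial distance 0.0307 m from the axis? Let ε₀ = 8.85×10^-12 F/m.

Coaxial Gaussian cylinder, radius r = 0.0307 m, length L (r < R).
Integrating ρ over the cross-section to radius r: λ_enc = (2πρ₀/R²) ∫₀^r r'^3 dr' = 2πρ₀ r^4/(4·R²) = -8.076e-7 C/m.
Applying ∮E·dA = Q_enc/ε₀ with the end caps contributing no flux:
E = |λ_enc|/(2πε₀r) = (8.076e-7)/(2π·8.85×10^-12·0.0307) = 4.73×10^5 N/C.

E ≈ 4.73×10^5 N/C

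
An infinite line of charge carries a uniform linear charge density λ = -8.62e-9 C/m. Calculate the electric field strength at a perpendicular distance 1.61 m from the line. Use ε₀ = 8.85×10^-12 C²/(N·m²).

Coaxial Gaussian cylinder, radius r = 1.61 m, length L.
Q_enc = λL, so λ_enc = -8.62×10^-9 C/m.
Gauss's law: E·2πrL = λ_enc L/ε₀.
E = |λ_enc|/(2πε₀r) = (8.62×10^-9)/(2π·8.85×10^-12·1.61) = 96.3 N/C.

E = 96.3 N/C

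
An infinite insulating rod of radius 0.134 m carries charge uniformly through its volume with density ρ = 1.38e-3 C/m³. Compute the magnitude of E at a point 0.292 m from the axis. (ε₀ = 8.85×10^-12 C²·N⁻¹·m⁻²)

By cylindrical symmetry E is radial; use a coaxial Gaussian cylinder of radius 0.292 m and length L (r > 0.134 m, full cross-section enclosed).
λ_enc = ρ·πR² = (1.38×10^-3)π(0.134)² = 7.785×10^-5 C/m.
By Gauss's law (flux through the curved wall only), E·2πrL = λ_enc L/ε₀.
E = |λ_enc|/(2πε₀r) = (7.785×10^-5)/(2π·8.85×10^-12·0.292) = 4.79×10^6 N/C.

|E| ≈ 4.79×10^6 N/C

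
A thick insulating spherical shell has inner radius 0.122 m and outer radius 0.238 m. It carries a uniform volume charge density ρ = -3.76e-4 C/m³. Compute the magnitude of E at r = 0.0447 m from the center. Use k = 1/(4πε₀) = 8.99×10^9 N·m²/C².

Take a concentric spherical Gaussian surface of radius r = 0.0447 m (r < 0.122 m, inside the empty cavity).
No charge is enclosed, so by Gauss's law E·4πr² = 0 ⇒ E = 0.

E = 0 (no enclosed charge)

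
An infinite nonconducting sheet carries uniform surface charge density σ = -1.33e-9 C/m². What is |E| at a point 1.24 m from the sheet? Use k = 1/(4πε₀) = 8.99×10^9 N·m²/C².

|E| ≈ 75.1 N/C

The symmetry is planar: E is normal to the sheet and the same magnitude on both sides. Take a pillbox straddling the sheet with end-cap area A.
Flux Φ = 2EA and Q_enc = σA, so 2EA = σA/ε₀ ⇒ E = |σ|/(2ε₀), independent of distance.
E = 2πk|σ| = 2π(8.99×10^9)(1.33×10^-9) = 75.1 N/C.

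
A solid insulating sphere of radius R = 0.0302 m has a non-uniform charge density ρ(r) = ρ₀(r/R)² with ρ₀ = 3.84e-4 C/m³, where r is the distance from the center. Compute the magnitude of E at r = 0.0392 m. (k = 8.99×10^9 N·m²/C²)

Use a concentric Gaussian sphere at r = 0.0392 m (r > R, all charge enclosed).
Q_enc = 4π ∫₀^R ρ₀(r'/R)^2 r'² dr' = 4πρ₀R³/5 = 2.658×10^-8 C.
Gauss's law: E·4πr² = Q_enc/ε₀.
E = k|Q_enc|/r² = (8.99×10^9)(2.658e-8)/(0.0392)² = 1.56e5 N/C.

|E| ≈ 1.56×10^5 V/m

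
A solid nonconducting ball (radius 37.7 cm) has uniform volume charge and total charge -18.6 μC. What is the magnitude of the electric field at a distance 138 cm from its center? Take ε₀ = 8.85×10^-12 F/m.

By spherical symmetry E is radial; choose a Gaussian sphere of radius r = 138 cm (r > R, so the entire charge is enclosed).
Q_enc = -18.6 μC = -1.86e-5 C.
By Gauss's law, ∮E·dA = E·4πr² = Q_enc/ε₀.
E = |Q_enc|/(4πε₀r²) = (1.86e-5)/(4π·8.85×10^-12·(1.38)²) = 8.78×10^4 N/C.

E ≈ 8.78×10^4 N/C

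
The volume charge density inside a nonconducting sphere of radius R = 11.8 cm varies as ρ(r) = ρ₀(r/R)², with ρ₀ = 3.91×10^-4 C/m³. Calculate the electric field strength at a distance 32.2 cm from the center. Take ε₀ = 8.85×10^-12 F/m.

1.40×10^5 N/C

Take a concentric spherical Gaussian surface of radius r = 32.2 cm (r > R, all charge enclosed).
Q_enc = 4π ∫₀^R ρ₀(r'/R)^2 r'² dr' = 4πρ₀R³/5 = 1.615e-6 C.
Since E is radial and uniform over the Gaussian sphere, Φ = E·4πr² = Q_enc/ε₀.
E = |Q_enc|/(4πε₀r²) = (1.615×10^-6)/(4π·8.85×10^-12·(0.322)²) = 1.40e5 N/C.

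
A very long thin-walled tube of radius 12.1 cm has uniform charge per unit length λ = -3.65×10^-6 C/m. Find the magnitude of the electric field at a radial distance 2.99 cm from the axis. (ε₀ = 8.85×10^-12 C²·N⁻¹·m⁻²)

Take a coaxial cylindrical Gaussian surface of radius r = 2.99 cm and length L (r < 12.1 cm, inside the shell).
No charge is enclosed, so Gauss's law gives E·2πrL = 0 ⇒ E = 0.

E = 0 (no enclosed charge)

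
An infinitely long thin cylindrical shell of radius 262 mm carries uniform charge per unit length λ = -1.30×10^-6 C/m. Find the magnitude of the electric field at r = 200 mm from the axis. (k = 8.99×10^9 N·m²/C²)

Choose a coaxial cylinder of radius r = 200 mm (arbitrary length L) as the Gaussian surface (r < 262 mm, inside the shell).
All the surface charge lies outside this cylinder: Q_enc = 0, hence E = 0.

|E| = 0 N/C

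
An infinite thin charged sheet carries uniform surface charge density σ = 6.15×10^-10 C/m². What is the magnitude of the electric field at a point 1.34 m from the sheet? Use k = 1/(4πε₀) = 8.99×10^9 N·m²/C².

|E| = 34.7 N/C

Choose a cylindrical pillbox piercing the sheet, end faces (area A) parallel to it.
Only the two end caps contribute flux: Φ = 2EA. With Q_enc = σA, Gauss's law gives E = |σ|/(2ε₀).
E = 2πk|σ| = 2π(8.99×10^9)(6.15e-10) = 34.7 N/C.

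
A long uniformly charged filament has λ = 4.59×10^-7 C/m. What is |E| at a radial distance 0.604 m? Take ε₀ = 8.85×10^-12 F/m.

|E| ≈ 1.37×10^4 N/C

Choose a coaxial cylinder of radius r = 0.604 m (arbitrary length L) as the Gaussian surface.
Q_enc = λL, so λ_enc = 4.59×10^-7 C/m.
Since E is radial and uniform over the curved surface, Φ = E·2πrL = Q_enc/ε₀ = λ_enc L/ε₀.
E = |λ_enc|/(2πε₀r) = (4.59×10^-7)/(2π·8.85×10^-12·0.604) = 1.37×10^4 N/C.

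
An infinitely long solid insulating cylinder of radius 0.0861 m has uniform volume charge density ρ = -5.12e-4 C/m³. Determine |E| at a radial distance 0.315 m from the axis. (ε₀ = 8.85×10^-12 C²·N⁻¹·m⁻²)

By cylindrical symmetry E is radial; use a coaxial Gaussian cylinder of radius 0.315 m and length L (r > 0.0861 m, full cross-section enclosed).
λ_enc = ρ·πR² = (-5.12×10^-4)π(0.0861)² = -1.192×10^-5 C/m.
Since E is radial and uniform over the curved surface, Φ = E·2πrL = Q_enc/ε₀ = λ_enc L/ε₀.
E = |λ_enc|/(2πε₀r) = (1.192×10^-5)/(2π·8.85×10^-12·0.315) = 6.81e5 N/C.

E ≈ 6.81×10^5 N/C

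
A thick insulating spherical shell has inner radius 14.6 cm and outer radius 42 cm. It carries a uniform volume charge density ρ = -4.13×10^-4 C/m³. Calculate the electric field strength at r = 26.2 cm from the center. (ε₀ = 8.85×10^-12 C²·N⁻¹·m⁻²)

3.37×10^6 N/C

By spherical symmetry E is radial; choose a Gaussian sphere of radius r = 26.2 cm (within the shell material, 14.6 cm < r < 42 cm).
Enclosed charge is the volume from a to r: Q_enc = (4π/3)ρ(r³ − a³) = -2.573×10^-5 C.
Gauss's law: E·4πr² = Q_enc/ε₀.
E = |Q_enc|/(4πε₀r²) = (2.573×10^-5)/(4π·8.85×10^-12·(0.262)²) = 3.37e6 N/C.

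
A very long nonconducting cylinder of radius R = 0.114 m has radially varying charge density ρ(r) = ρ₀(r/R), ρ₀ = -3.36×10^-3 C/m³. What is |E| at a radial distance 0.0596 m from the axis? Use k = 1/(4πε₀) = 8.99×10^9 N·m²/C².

Take a coaxial cylindrical Gaussian surface of radius r = 0.0596 m and length L (r < R).
λ_enc = ∫₀^r ρ(r')·2πr' dr' = (2πρ₀/R)·r^3/3 = -1.307e-5 C/m.
Gauss's law: E·2πrL = λ_enc L/ε₀.
E = 2k|λ_enc|/r = 2(8.99×10^9)(1.307×10^-5)/(0.0596) = 3.94e6 N/C.

3.94×10^6 N/C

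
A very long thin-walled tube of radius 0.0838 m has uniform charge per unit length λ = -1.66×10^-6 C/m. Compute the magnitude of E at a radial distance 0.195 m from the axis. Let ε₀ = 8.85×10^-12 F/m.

By cylindrical symmetry E is radial; use a coaxial Gaussian cylinder of radius 0.195 m and length L (r > 0.0838 m).
The full line charge is enclosed: λ_enc = -1.66×10^-6 C/m.
Applying ∮E·dA = Q_enc/ε₀ with the end caps contributing no flux:
E = |λ_enc|/(2πε₀r) = (1.66×10^-6)/(2π·8.85×10^-12·0.195) = 1.53×10^5 N/C.

1.53×10^5 N/C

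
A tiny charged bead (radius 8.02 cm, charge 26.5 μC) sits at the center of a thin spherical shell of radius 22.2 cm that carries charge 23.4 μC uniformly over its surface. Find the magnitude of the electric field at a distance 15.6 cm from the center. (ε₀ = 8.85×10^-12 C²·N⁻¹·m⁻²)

9.79×10^6 N/C

Take a concentric spherical Gaussian surface of radius r = 15.6 cm (between the bodies, 8.02 cm < r < 22.2 cm).
Only the inner charge is enclosed; the outer shell contributes nothing inside itself. Q_enc = 26.5 μC = 2.65×10^-5 C.
Applying ∮E·dA = Q_enc/ε₀ with Φ = E(4πr²):
E = |Q_enc|/(4πε₀r²) = (2.65×10^-5)/(4π·8.85×10^-12·(0.156)²) = 9.79×10^6 N/C.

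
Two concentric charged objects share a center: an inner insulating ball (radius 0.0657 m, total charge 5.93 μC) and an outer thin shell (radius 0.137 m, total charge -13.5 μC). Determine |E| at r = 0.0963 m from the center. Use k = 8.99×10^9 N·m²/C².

E = 5.75×10^6 N/C

Symmetry ⇒ E = E(r) r̂. Gaussian sphere of radius r = 0.0963 m (between the bodies, 0.0657 m < r < 0.137 m).
Only the inner charge is enclosed; the outer shell contributes nothing inside itself. Q_enc = 5.93 μC = 5.93×10^-6 C.
Gauss's law: E·4πr² = Q_enc/ε₀.
E = k|Q_enc|/r² = (8.99×10^9)(5.93e-6)/(0.0963)² = 5.75e6 N/C.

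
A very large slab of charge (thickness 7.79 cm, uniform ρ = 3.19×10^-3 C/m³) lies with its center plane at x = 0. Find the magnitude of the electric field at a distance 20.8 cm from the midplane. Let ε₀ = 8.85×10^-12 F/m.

E ≈ 1.40×10^7 V/m

The point |x| = 20.8 cm lies outside the slab (half-thickness 0.03895 m). A symmetric pillbox spanning the full slab encloses Q_enc = ρ·d·A.
Flux = 2EA ⇒ E = |ρ|d/(2ε₀), independent of distance outside.
E = (3.19×10^-3)(0.0779)/(2·8.85×10^-12) = 1.40×10^7 N/C.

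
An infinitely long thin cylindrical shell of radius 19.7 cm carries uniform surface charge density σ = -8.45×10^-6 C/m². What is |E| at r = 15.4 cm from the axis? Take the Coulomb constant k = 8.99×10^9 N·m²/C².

E = 0 (no enclosed charge)

Coaxial Gaussian cylinder, radius r = 15.4 cm, length L (r < 19.7 cm, inside the shell).
No charge is enclosed, so Gauss's law gives E·2πrL = 0 ⇒ E = 0.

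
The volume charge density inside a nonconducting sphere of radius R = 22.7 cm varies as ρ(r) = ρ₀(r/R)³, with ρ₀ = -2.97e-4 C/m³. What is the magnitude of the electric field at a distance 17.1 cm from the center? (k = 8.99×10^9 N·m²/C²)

E ≈ 4.09e5 N/C

By spherical symmetry E is radial; choose a Gaussian sphere of radius r = 17.1 cm (r < R).
Q_enc = ∫₀^r ρ(r')·4πr'² dr' = (4πρ₀/R³) ∫₀^r r'^5 dr' = 4πρ₀ r^6/(6·R³) = -1.33×10^-6 C.
Applying ∮E·dA = Q_enc/ε₀ with Φ = E(4πr²):
E = k|Q_enc|/r² = (8.99×10^9)(1.33×10^-6)/(0.171)² = 4.09e5 N/C.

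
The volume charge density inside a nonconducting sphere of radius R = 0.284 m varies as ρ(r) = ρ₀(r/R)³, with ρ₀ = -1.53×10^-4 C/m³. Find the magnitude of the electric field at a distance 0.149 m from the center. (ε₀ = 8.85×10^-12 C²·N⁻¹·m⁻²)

Symmetry ⇒ E = E(r) r̂. Gaussian sphere of radius r = 0.149 m (r < R).
Integrate the density: Q_enc = 4π ∫₀^r ρ₀(r'/R)^3 r'² dr' = 4πρ₀ r^6/(6·R³) = -1.531×10^-7 C.
Since E is radial and uniform over the Gaussian sphere, Φ = E·4πr² = Q_enc/ε₀.
E = |Q_enc|/(4πε₀r²) = (1.531×10^-7)/(4π·8.85×10^-12·(0.149)²) = 6.20×10^4 N/C.

E ≈ 6.20e4 N/C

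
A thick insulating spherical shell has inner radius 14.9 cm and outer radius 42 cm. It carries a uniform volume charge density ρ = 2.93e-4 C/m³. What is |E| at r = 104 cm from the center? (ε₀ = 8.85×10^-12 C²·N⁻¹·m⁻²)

7.22e5 V/m

By spherical symmetry E is radial; choose a Gaussian sphere of radius r = 104 cm (r > 42 cm, enclosing the whole shell).
Q_enc = ρ·(4π/3)(b³ − a³) = (2.93e-4)·(4π/3)·((0.42)³ − (0.149)³) = 8.687×10^-5 C.
By Gauss's law, ∮E·dA = E·4πr² = Q_enc/ε₀.
E = |Q_enc|/(4πε₀r²) = (8.687e-5)/(4π·8.85×10^-12·(1.04)²) = 7.22×10^5 N/C.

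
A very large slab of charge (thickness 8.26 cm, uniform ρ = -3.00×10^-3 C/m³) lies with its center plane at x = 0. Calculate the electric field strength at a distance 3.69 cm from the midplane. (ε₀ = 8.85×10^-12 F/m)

By symmetry E is perpendicular to the slab. A Gaussian pillbox from −3.69 cm to +3.69 cm (face area A) lies entirely within the slab.
Q_enc = ρ·(2x)·A and flux = 2EA, so 2EA = 2ρxA/ε₀ ⇒ E = |ρ|x/ε₀.
E = (3.00×10^-3)(0.0369)/(8.85×10^-12) = 1.25×10^7 N/C.

E = 1.25e7 N/C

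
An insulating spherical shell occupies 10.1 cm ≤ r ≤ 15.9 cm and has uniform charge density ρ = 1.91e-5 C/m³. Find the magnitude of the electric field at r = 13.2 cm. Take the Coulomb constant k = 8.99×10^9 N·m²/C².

Use a concentric Gaussian sphere at r = 13.2 cm (within the shell material, 10.1 cm < r < 15.9 cm).
Enclosed charge is the volume from a to r: Q_enc = (4π/3)ρ(r³ − a³) = 1.016×10^-7 C.
Gauss's law: E·4πr² = Q_enc/ε₀.
E = k|Q_enc|/r² = (8.99×10^9)(1.016×10^-7)/(0.132)² = 5.24e4 N/C.

E ≈ 5.24×10^4 N/C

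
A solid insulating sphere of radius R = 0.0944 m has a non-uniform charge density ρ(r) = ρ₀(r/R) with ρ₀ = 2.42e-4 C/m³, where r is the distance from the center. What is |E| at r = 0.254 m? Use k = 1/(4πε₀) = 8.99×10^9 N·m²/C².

By spherical symmetry E is radial; choose a Gaussian sphere of radius r = 0.254 m (r > R, all charge enclosed).
Q_enc = 4π ∫₀^R ρ₀(r'/R)^1 r'² dr' = 4πρ₀R³/4 = 6.396e-7 C.
By Gauss's law, ∮E·dA = E·4πr² = Q_enc/ε₀.
E = k|Q_enc|/r² = (8.99×10^9)(6.396×10^-7)/(0.254)² = 8.91×10^4 N/C.

E = 8.91×10^4 N/C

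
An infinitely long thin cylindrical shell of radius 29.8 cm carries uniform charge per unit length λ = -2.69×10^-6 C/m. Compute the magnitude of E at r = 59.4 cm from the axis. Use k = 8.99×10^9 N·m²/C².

|E| ≈ 8.14×10^4 N/C

Choose a coaxial cylinder of radius r = 59.4 cm (arbitrary length L) as the Gaussian surface (r > 29.8 cm).
The full line charge is enclosed: λ_enc = -2.69×10^-6 C/m.
By Gauss's law (flux through the curved wall only), E·2πrL = λ_enc L/ε₀.
E = 2k|λ_enc|/r = 2(8.99×10^9)(2.69×10^-6)/(0.594) = 8.14e4 N/C.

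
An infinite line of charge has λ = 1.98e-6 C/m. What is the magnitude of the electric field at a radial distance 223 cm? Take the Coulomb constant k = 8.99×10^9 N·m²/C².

By cylindrical symmetry E is radial; use a coaxial Gaussian cylinder of radius 223 cm and length L.
Q_enc = λL, so λ_enc = 1.98×10^-6 C/m.
Gauss's law: E·2πrL = λ_enc L/ε₀.
E = 2k|λ_enc|/r = 2(8.99×10^9)(1.98×10^-6)/(2.23) = 1.60×10^4 N/C.

E = 1.60×10^4 N/C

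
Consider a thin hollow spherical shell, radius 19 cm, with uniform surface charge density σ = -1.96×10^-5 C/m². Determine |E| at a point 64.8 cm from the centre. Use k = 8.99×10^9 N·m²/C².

E ≈ 1.90e5 V/m

Take a concentric spherical Gaussian surface of radius r = 64.8 cm (r > 19 cm).
The entire shell is enclosed: Q_enc = σ·4πR² = (-1.96e-5)·4π·(0.19)² = -8.891×10^-6 C.
Applying ∮E·dA = Q_enc/ε₀ with Φ = E(4πr²):
E = k|Q_enc|/r² = (8.99×10^9)(8.891×10^-6)/(0.648)² = 1.90×10^5 N/C.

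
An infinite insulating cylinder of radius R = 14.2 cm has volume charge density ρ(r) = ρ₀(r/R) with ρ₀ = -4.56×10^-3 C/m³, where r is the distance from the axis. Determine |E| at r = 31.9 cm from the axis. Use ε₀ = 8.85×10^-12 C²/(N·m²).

1.09e7 N/C

Take a coaxial cylindrical Gaussian surface of radius r = 31.9 cm and length L (r > R, full charge per length enclosed).
λ_enc = 2π ∫₀^R ρ₀(r'/R)^1 r' dr' = 2πρ₀R²/3 = -1.926e-4 C/m.
Gauss's law: E·2πrL = λ_enc L/ε₀.
E = |λ_enc|/(2πε₀r) = (1.926e-4)/(2π·8.85×10^-12·0.319) = 1.09e7 N/C.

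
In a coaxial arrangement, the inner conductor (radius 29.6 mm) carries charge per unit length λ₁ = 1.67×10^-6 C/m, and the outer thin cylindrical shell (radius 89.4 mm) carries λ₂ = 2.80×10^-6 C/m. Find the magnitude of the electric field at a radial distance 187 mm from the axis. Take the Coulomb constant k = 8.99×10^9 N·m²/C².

|E| ≈ 4.30e5 V/m

By cylindrical symmetry E is radial; use a coaxial Gaussian cylinder of radius 187 mm and length L (r > 89.4 mm, enclosing both).
λ_enc = λ₁ + λ₂ = (1.67e-6) + (2.80×10^-6) = 4.47×10^-6 C/m.
Applying ∮E·dA = Q_enc/ε₀ with the end caps contributing no flux:
E = 2k|λ_enc|/r = 2(8.99×10^9)(4.47×10^-6)/(0.187) = 4.30×10^5 N/C.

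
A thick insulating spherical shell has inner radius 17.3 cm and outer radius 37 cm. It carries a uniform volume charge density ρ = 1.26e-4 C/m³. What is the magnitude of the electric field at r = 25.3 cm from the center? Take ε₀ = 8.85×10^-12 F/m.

E ≈ 8.17e5 V/m

Take a concentric spherical Gaussian surface of radius r = 25.3 cm (within the shell material, 17.3 cm < r < 37 cm).
Only the shell between 17.3 cm and r is enclosed: Q_enc = ρ·(4π/3)(r³ − a³) = (1.26×10^-4)·(4π/3)·((0.253)³ − (0.173)³) = 5.814e-6 C.
Since E is radial and uniform over the Gaussian sphere, Φ = E·4πr² = Q_enc/ε₀.
E = |Q_enc|/(4πε₀r²) = (5.814e-6)/(4π·8.85×10^-12·(0.253)²) = 8.17×10^5 N/C.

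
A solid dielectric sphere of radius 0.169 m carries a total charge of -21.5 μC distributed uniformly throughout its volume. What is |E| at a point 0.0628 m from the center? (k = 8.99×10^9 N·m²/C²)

E ≈ 2.51×10^6 N/C

By spherical symmetry E is radial; choose a Gaussian sphere of radius r = 0.0628 m (r < R).
For a uniform sphere the enclosed fraction is (r/R)³, so Q_enc = (-21.5 μC)(0.0628/0.169)³ = -1.103×10^-6 C.
By Gauss's law, ∮E·dA = E·4πr² = Q_enc/ε₀.
E = k|Q_enc|/r² = (8.99×10^9)(1.103×10^-6)/(0.0628)² = 2.51×10^6 N/C.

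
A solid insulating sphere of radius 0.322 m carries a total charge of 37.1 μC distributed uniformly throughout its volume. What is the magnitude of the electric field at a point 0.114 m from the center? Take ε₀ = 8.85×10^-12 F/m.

Use a concentric Gaussian sphere at r = 0.114 m (r < R).
For a uniform sphere the enclosed fraction is (r/R)³, so Q_enc = (37.1 μC)(0.114/0.322)³ = 1.646×10^-6 C.
By Gauss's law, ∮E·dA = E·4πr² = Q_enc/ε₀.
E = |Q_enc|/(4πε₀r²) = (1.646e-6)/(4π·8.85×10^-12·(0.114)²) = 1.14×10^6 N/C.

E = 1.14×10^6 N/C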